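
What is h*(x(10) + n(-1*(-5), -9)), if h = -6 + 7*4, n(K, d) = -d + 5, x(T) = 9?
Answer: 506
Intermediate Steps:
n(K, d) = 5 - d
h = 22 (h = -6 + 28 = 22)
h*(x(10) + n(-1*(-5), -9)) = 22*(9 + (5 - 1*(-9))) = 22*(9 + (5 + 9)) = 22*(9 + 14) = 22*23 = 506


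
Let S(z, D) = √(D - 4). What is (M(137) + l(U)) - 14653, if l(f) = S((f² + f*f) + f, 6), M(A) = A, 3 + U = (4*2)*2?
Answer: -14516 + √2 ≈ -14515.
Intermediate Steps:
U = 13 (U = -3 + (4*2)*2 = -3 + 8*2 = -3 + 16 = 13)
S(z, D) = √(-4 + D)
l(f) = √2 (l(f) = √(-4 + 6) = √2)
(M(137) + l(U)) - 14653 = (137 + √2) - 14653 = -14516 + √2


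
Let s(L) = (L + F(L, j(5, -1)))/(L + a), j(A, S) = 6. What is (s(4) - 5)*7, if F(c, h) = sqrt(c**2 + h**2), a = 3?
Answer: -31 + 2*sqrt(13) ≈ -23.789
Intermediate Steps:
s(L) = (L + sqrt(36 + L**2))/(3 + L) (s(L) = (L + sqrt(L**2 + 6**2))/(L + 3) = (L + sqrt(L**2 + 36))/(3 + L) = (L + sqrt(36 + L**2))/(3 + L))
(s(4) - 5)*7 = ((4 + sqrt(36 + 4**2))/(3 + 4) - 5)*7 = ((4 + sqrt(36 + 16))/7 - 5)*7 = ((4 + sqrt(52))/7 - 5)*7 = ((4 + 2*sqrt(13))/7 - 5)*7 = ((4/7 + 2*sqrt(13)/7) - 5)*7 = (-31/7 + 2*sqrt(13)/7)*7 = -31 + 2*sqrt(13)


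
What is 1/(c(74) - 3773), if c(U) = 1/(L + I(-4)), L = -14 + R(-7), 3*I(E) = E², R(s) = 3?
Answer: -17/64144 ≈ -0.00026503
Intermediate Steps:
I(E) = E²/3
L = -11 (L = -14 + 3 = -11)
c(U) = -3/17 (c(U) = 1/(-11 + (⅓)*(-4)²) = 1/(-11 + (⅓)*16) = 1/(-11 + 16/3) = 1/(-17/3) = -3/17)
1/(c(74) - 3773) = 1/(-3/17 - 3773) = 1/(-64144/17) = -17/64144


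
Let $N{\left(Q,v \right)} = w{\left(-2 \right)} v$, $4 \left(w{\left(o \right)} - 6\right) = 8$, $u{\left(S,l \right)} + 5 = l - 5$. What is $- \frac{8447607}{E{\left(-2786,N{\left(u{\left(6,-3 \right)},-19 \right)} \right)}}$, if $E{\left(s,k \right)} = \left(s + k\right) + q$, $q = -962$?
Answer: $\frac{2815869}{1300} \approx 2166.1$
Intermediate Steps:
$u{\left(S,l \right)} = -10 + l$ ($u{\left(S,l \right)} = -5 + \left(l - 5\right) = -5 + \left(-5 + l\right) = -10 + l$)
$w{\left(o \right)} = 8$ ($w{\left(o \right)} = 6 + \frac{1}{4} \cdot 8 = 6 + 2 = 8$)
$N{\left(Q,v \right)} = 8 v$
$E{\left(s,k \right)} = -962 + k + s$ ($E{\left(s,k \right)} = \left(s + k\right) - 962 = \left(k + s\right) - 962 = -962 + k + s$)
$- \frac{8447607}{E{\left(-2786,N{\left(u{\left(6,-3 \right)},-19 \right)} \right)}} = - \frac{8447607}{-962 + 8 \left(-19\right) - 2786} = - \frac{8447607}{-962 - 152 - 2786} = - \frac{8447607}{-3900} = \left(-8447607\right) \left(- \frac{1}{3900}\right) = \frac{2815869}{1300}$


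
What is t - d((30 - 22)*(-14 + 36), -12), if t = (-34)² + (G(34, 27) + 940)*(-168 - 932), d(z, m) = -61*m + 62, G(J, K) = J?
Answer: -1071038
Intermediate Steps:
d(z, m) = 62 - 61*m
t = -1070244 (t = (-34)² + (34 + 940)*(-168 - 932) = 1156 + 974*(-1100) = 1156 - 1071400 = -1070244)
t - d((30 - 22)*(-14 + 36), -12) = -1070244 - (62 - 61*(-12)) = -1070244 - (62 + 732) = -1070244 - 1*794 = -1070244 - 794 = -1071038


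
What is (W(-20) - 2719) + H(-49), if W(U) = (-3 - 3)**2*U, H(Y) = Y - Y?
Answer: -3439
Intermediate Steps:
H(Y) = 0
W(U) = 36*U (W(U) = (-6)**2*U = 36*U)
(W(-20) - 2719) + H(-49) = (36*(-20) - 2719) + 0 = (-720 - 2719) + 0 = -3439 + 0 = -3439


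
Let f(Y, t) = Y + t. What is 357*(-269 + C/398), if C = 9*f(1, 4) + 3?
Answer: -19101999/199 ≈ -95990.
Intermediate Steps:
C = 48 (C = 9*(1 + 4) + 3 = 9*5 + 3 = 45 + 3 = 48)
357*(-269 + C/398) = 357*(-269 + 48/398) = 357*(-269 + 48*(1/398)) = 357*(-269 + 24/199) = 357*(-53507/199) = -19101999/199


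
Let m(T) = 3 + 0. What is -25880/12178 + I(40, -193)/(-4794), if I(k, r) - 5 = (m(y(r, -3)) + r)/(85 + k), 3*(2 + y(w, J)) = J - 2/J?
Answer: -517129581/243255550 ≈ -2.1259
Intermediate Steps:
y(w, J) = -2 - 2/(3*J) + J/3 (y(w, J) = -2 + (J - 2/J)/3 = -2 + (-2/(3*J) + J/3) = -2 - 2/(3*J) + J/3)
m(T) = 3
I(k, r) = 5 + (3 + r)/(85 + k)
-25880/12178 + I(40, -193)/(-4794) = -25880/12178 + ((428 - 193 + 5*40)/(85 + 40))/(-4794) = -25880*1/12178 + ((428 - 193 + 200)/125)*(-1/4794) = -12940/6089 + ((1/125)*435)*(-1/4794) = -12940/6089 + (87/25)*(-1/4794) = -12940/6089 - 29/39950 = -517129581/243255550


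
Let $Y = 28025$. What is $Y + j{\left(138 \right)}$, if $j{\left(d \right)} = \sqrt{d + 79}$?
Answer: $28025 + \sqrt{217} \approx 28040.0$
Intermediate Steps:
$j{\left(d \right)} = \sqrt{79 + d}$
$Y + j{\left(138 \right)} = 28025 + \sqrt{79 + 138} = 28025 + \sqrt{217}$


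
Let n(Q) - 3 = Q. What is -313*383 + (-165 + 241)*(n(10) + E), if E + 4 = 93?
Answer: -112127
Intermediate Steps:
E = 89 (E = -4 + 93 = 89)
n(Q) = 3 + Q
-313*383 + (-165 + 241)*(n(10) + E) = -313*383 + (-165 + 241)*((3 + 10) + 89) = -119879 + 76*(13 + 89) = -119879 + 76*102 = -119879 + 7752 = -112127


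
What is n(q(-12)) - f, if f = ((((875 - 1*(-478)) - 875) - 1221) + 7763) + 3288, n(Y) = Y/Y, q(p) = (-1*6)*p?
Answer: -10307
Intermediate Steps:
q(p) = -6*p
n(Y) = 1
f = 10308 (f = ((((875 + 478) - 875) - 1221) + 7763) + 3288 = (((1353 - 875) - 1221) + 7763) + 3288 = ((478 - 1221) + 7763) + 3288 = (-743 + 7763) + 3288 = 7020 + 3288 = 10308)
n(q(-12)) - f = 1 - 1*10308 = 1 - 10308 = -10307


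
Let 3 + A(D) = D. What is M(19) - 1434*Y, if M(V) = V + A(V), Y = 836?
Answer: -1198789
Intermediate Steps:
A(D) = -3 + D
M(V) = -3 + 2*V (M(V) = V + (-3 + V) = -3 + 2*V)
M(19) - 1434*Y = (-3 + 2*19) - 1434*836 = (-3 + 38) - 1198824 = 35 - 1198824 = -1198789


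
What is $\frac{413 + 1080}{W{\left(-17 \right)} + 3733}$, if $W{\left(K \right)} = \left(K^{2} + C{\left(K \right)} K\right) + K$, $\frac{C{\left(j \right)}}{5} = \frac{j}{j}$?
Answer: $\frac{1493}{3920} \approx 0.38087$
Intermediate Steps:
$C{\left(j \right)} = 5$ ($C{\left(j \right)} = 5 \frac{j}{j} = 5 \cdot 1 = 5$)
$W{\left(K \right)} = K^{2} + 6 K$ ($W{\left(K \right)} = \left(K^{2} + 5 K\right) + K = K^{2} + 6 K$)
$\frac{413 + 1080}{W{\left(-17 \right)} + 3733} = \frac{413 + 1080}{- 17 \left(6 - 17\right) + 3733} = \frac{1493}{\left(-17\right) \left(-11\right) + 3733} = \frac{1493}{187 + 3733} = \frac{1493}{3920}$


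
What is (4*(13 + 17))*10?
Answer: 1200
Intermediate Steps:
(4*(13 + 17))*10 = (4*30)*10 = 120*10 = 1200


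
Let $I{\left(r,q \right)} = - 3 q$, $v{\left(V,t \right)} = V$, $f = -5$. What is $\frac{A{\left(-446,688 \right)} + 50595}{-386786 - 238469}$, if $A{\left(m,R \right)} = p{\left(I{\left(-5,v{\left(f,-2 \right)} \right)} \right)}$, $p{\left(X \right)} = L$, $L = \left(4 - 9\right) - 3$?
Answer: $- \frac{50587}{625255} \approx -0.080906$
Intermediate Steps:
$I{\left(r,q \right)} = - 3 q$
$L = -8$ ($L = -5 - 3 = -8$)
$p{\left(X \right)} = -8$
$A{\left(m,R \right)} = -8$
$\frac{A{\left(-446,688 \right)} + 50595}{-386786 - 238469} = \frac{-8 + 50595}{-386786 - 238469} = \frac{50587}{-625255} = 50587 \left(- \frac{1}{625255}\right) = - \frac{50587}{625255}$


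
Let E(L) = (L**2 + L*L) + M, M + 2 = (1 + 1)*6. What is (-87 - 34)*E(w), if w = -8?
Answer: -16698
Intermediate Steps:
M = 10 (M = -2 + (1 + 1)*6 = -2 + 2*6 = -2 + 12 = 10)
E(L) = 10 + 2*L**2 (E(L) = (L**2 + L*L) + 10 = (L**2 + L**2) + 10 = 2*L**2 + 10 = 10 + 2*L**2)
(-87 - 34)*E(w) = (-87 - 34)*(10 + 2*(-8)**2) = -121*(10 + 2*64) = -121*(10 + 128) = -121*138 = -16698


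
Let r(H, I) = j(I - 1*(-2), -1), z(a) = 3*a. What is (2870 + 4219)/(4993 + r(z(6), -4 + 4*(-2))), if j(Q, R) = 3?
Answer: 7089/4996 ≈ 1.4189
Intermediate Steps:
r(H, I) = 3
(2870 + 4219)/(4993 + r(z(6), -4 + 4*(-2))) = (2870 + 4219)/(4993 + 3) = 7089/4996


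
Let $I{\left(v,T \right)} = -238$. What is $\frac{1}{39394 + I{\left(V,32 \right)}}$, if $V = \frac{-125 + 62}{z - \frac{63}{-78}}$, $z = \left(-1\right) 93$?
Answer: $\frac{1}{39156} \approx 2.5539 \cdot 10^{-5}$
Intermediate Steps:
$z = -93$
$V = \frac{546}{799}$ ($V = \frac{-125 + 62}{-93 - \frac{63}{-78}} = - \frac{63}{-93 - - \frac{21}{26}} = - \frac{63}{-93 + \frac{21}{26}} = - \frac{63}{- \frac{2397}{26}} = \left(-63\right) \left(- \frac{26}{2397}\right) = \frac{546}{799} \approx 0.68335$)
$\frac{1}{39394 + I{\left(V,32 \right)}} = \frac{1}{39394 - 238} = \frac{1}{39156}$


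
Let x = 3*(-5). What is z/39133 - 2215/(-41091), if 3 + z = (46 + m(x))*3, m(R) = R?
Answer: 90377785/1608014103 ≈ 0.056205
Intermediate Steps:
x = -15
z = 90 (z = -3 + (46 - 15)*3 = -3 + 31*3 = -3 + 93 = 90)
z/39133 - 2215/(-41091) = 90/39133 - 2215/(-41091) = 90*(1/39133) - 2215*(-1/41091) = 90/39133 + 2215/41091 = 90377785/1608014103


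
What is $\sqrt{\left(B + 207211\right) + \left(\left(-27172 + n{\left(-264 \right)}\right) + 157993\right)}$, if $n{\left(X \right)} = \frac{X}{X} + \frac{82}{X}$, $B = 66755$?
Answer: $\frac{5 \sqrt{70530207}}{66} \approx 636.23$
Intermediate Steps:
$n{\left(X \right)} = 1 + \frac{82}{X}$
$\sqrt{\left(B + 207211\right) + \left(\left(-27172 + n{\left(-264 \right)}\right) + 157993\right)} = \sqrt{\left(66755 + 207211\right) + \left(\left(-27172 + \frac{82 - 264}{-264}\right) + 157993\right)} = \sqrt{273966 + \left(\left(-27172 - - \frac{91}{132}\right) + 157993\right)} = \sqrt{273966 + \left(\left(-27172 + \frac{91}{132}\right) + 157993\right)} = \sqrt{273966 + \left(- \frac{3586613}{132} + 157993\right)} = \sqrt{273966 + \frac{17268463}{132}} = \sqrt{\frac{53431975}{132}} = \frac{5 \sqrt{70530207}}{66}$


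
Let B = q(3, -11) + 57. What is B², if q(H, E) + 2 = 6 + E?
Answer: 2500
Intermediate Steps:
q(H, E) = 4 + E (q(H, E) = -2 + (6 + E) = 4 + E)
B = 50 (B = (4 - 11) + 57 = -7 + 57 = 50)
B² = 50² = 2500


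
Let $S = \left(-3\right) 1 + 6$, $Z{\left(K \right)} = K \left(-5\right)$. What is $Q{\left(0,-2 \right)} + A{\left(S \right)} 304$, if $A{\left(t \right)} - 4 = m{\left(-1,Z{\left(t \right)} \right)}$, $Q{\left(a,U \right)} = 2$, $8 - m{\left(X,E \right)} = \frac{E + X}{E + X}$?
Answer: $3346$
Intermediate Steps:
$Z{\left(K \right)} = - 5 K$
$S = 3$ ($S = -3 + 6 = 3$)
$m{\left(X,E \right)} = 7$ ($m{\left(X,E \right)} = 8 - \frac{E + X}{E + X} = 8 - 1 = 7$)
$A{\left(t \right)} = 11$ ($A{\left(t \right)} = 4 + 7 = 11$)
$Q{\left(0,-2 \right)} + A{\left(S \right)} 304 = 2 + 11 \cdot 304 = 2 + 3344 = 3346$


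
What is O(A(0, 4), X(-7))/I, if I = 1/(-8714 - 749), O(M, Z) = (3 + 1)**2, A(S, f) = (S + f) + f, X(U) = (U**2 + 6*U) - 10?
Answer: -151408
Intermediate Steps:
X(U) = -10 + U**2 + 6*U
A(S, f) = S + 2*f
O(M, Z) = 16 (O(M, Z) = 4**2 = 16)
I = -1/9463 (I = 1/(-9463) = -1/9463 ≈ -0.00010567)
O(A(0, 4), X(-7))/I = 16/(-1/9463) = 16*(-9463) = -151408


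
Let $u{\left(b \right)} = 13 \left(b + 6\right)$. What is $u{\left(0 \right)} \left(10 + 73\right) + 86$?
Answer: $6560$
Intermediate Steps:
$u{\left(b \right)} = 78 + 13 b$ ($u{\left(b \right)} = 13 \left(6 + b\right) = 78 + 13 b$)
$u{\left(0 \right)} \left(10 + 73\right) + 86 = \left(78 + 13 \cdot 0\right) \left(10 + 73\right) + 86 = \left(78 + 0\right) 83 + 86 = 78 \cdot 83 + 86 = 6474 + 86 = 6560$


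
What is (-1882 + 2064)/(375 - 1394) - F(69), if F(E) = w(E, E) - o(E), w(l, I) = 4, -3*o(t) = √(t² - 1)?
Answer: -4258/1019 - 2*√1190/3 ≈ -27.176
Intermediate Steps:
o(t) = -√(-1 + t²)/3 (o(t) = -√(t² - 1)/3 = -√(-1 + t²)/3)
F(E) = 4 + √(-1 + E²)/3 (F(E) = 4 - (-1)*√(-1 + E²)/3 = 4 + √(-1 + E²)/3)
(-1882 + 2064)/(375 - 1394) - F(69) = (-1882 + 2064)/(375 - 1394) - (4 + √(-1 + 69²)/3) = 182/(-1019) - (4 + √(-1 + 4761)/3) = 182*(-1/1019) - (4 + √4760/3) = -182/1019 - (4 + (2*√1190)/3) = -182/1019 - (4 + 2*√1190/3) = -182/1019 + (-4 - 2*√1190/3) = -4258/1019 - 2*√1190/3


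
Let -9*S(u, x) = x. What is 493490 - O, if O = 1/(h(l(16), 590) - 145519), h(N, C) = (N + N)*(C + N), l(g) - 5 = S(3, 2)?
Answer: 5589603806771/11326681 ≈ 4.9349e+5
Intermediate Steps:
S(u, x) = -x/9
l(g) = 43/9 (l(g) = 5 - 1/9*2 = 5 - 2/9 = 43/9)
h(N, C) = 2*N*(C + N) (h(N, C) = (2*N)*(C + N) = 2*N*(C + N))
O = -81/11326681 (O = 1/(2*(43/9)*(590 + 43/9) - 145519) = 1/(2*(43/9)*(5353/9) - 145519) = 1/(460358/81 - 145519) = 1/(-11326681/81) = -81/11326681 ≈ -7.1513e-6)
493490 - O = 493490 - 1*(-81/11326681) = 493490 + 81/11326681 = 5589603806771/11326681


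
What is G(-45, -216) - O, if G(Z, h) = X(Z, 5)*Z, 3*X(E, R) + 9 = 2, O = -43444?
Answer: 43549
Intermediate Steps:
X(E, R) = -7/3 (X(E, R) = -3 + (1/3)*2 = -3 + 2/3 = -7/3)
G(Z, h) = -7*Z/3
G(-45, -216) - O = -7/3*(-45) - 1*(-43444) = 105 + 43444 = 43549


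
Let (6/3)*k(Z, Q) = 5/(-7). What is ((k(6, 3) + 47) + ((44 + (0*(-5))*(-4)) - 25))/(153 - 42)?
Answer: 919/1554 ≈ 0.59138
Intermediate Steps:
k(Z, Q) = -5/14 (k(Z, Q) = (5/(-7))/2 = (5*(-⅐))/2 = (½)*(-5/7) = -5/14)
((k(6, 3) + 47) + ((44 + (0*(-5))*(-4)) - 25))/(153 - 42) = ((-5/14 + 47) + ((44 + (0*(-5))*(-4)) - 25))/(153 - 42) = (653/14 + ((44 + 0*(-4)) - 25))/111 = (653/14 + ((44 + 0) - 25))*(1/111) = (653/14 + (44 - 25))*(1/111) = (653/14 + 19)*(1/111) = (919/14)*(1/111) = 919/1554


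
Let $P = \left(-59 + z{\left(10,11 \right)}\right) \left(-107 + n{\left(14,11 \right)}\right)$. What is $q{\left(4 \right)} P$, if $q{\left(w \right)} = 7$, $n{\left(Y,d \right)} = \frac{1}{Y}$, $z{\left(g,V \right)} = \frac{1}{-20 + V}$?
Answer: $\frac{132734}{3} \approx 44245.0$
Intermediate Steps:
$P = \frac{18962}{3}$ ($P = \left(-59 + \frac{1}{-20 + 11}\right) \left(-107 + \frac{1}{14}\right) = \left(-59 + \frac{1}{-9}\right) \left(-107 + \frac{1}{14}\right) = \left(-59 - \frac{1}{9}\right) \left(- \frac{1497}{14}\right) = \left(- \frac{532}{9}\right) \left(- \frac{1497}{14}\right) = \frac{18962}{3} \approx 6320.7$)
$q{\left(4 \right)} P = 7 \cdot \frac{18962}{3} = \frac{132734}{3}$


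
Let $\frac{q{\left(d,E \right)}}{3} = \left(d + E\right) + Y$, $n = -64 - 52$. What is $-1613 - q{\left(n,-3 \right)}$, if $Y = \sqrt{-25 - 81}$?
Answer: $-1256 - 3 i \sqrt{106} \approx -1256.0 - 30.887 i$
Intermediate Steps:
$Y = i \sqrt{106}$ ($Y = \sqrt{-106} = i \sqrt{106} \approx 10.296 i$)
$n = -116$ ($n = -64 - 52 = -116$)
$q{\left(d,E \right)} = 3 E + 3 d + 3 i \sqrt{106}$ ($q{\left(d,E \right)} = 3 \left(\left(d + E\right) + i \sqrt{106}\right) = 3 \left(\left(E + d\right) + i \sqrt{106}\right) = 3 \left(E + d + i \sqrt{106}\right) = 3 E + 3 d + 3 i \sqrt{106}$)
$-1613 - q{\left(n,-3 \right)} = -1613 - \left(3 \left(-3\right) + 3 \left(-116\right) + 3 i \sqrt{106}\right) = -1613 - \left(-9 - 348 + 3 i \sqrt{106}\right) = -1613 - \left(-357 + 3 i \sqrt{106}\right) = -1613 + \left(357 - 3 i \sqrt{106}\right) = -1256 - 3 i \sqrt{106}$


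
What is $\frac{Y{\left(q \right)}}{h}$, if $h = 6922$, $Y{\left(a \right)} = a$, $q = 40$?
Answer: $\frac{20}{3461} \approx 0.0057787$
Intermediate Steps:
$\frac{Y{\left(q \right)}}{h} = \frac{40}{6922} = 40 \cdot \frac{1}{6922} = \frac{20}{3461}$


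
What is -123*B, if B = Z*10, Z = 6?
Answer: -7380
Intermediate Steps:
B = 60 (B = 6*10 = 60)
-123*B = -123*60 = -7380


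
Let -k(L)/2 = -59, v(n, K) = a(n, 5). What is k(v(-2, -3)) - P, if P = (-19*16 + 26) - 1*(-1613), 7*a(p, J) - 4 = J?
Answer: -1217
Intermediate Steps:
a(p, J) = 4/7 + J/7
v(n, K) = 9/7 (v(n, K) = 4/7 + (⅐)*5 = 4/7 + 5/7 = 9/7)
k(L) = 118 (k(L) = -2*(-59) = 118)
P = 1335 (P = (-304 + 26) + 1613 = -278 + 1613 = 1335)
k(v(-2, -3)) - P = 118 - 1*1335 = 118 - 1335 = -1217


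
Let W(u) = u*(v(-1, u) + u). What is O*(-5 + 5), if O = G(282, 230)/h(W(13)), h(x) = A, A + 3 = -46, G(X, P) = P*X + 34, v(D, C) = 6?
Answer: 0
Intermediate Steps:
G(X, P) = 34 + P*X
A = -49 (A = -3 - 46 = -49)
W(u) = u*(6 + u)
h(x) = -49
O = -64894/49 (O = (34 + 230*282)/(-49) = (34 + 64860)*(-1/49) = 64894*(-1/49) = -64894/49 ≈ -1324.4)
O*(-5 + 5) = -64894*(-5 + 5)/49 = -64894/49*0 = 0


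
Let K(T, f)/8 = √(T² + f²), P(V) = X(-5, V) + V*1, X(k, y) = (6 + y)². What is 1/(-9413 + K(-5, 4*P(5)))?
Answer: -9413/72345945 - 8*√254041/72345945 ≈ -0.00018585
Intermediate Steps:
P(V) = V + (6 + V)² (P(V) = (6 + V)² + V*1 = (6 + V)² + V = V + (6 + V)²)
K(T, f) = 8*√(T² + f²)
1/(-9413 + K(-5, 4*P(5))) = 1/(-9413 + 8*√((-5)² + (4*(5 + (6 + 5)²))²)) = 1/(-9413 + 8*√(25 + (4*(5 + 11²))²)) = 1/(-9413 + 8*√(25 + (4*(5 + 121))²)) = 1/(-9413 + 8*√(25 + (4*126)²)) = 1/(-9413 + 8*√(25 + 504²)) = 1/(-9413 + 8*√(25 + 254016)) = 1/(-9413 + 8*√254041)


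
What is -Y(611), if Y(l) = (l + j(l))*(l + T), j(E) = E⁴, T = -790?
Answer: 24946973967708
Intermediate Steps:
Y(l) = (-790 + l)*(l + l⁴) (Y(l) = (l + l⁴)*(l - 790) = (l + l⁴)*(-790 + l) = (-790 + l)*(l + l⁴))
-Y(611) = -611*(-790 + 611 + 611⁴ - 790*611³) = -611*(-790 + 611 + 139368569041 - 790*228099131) = -611*(-790 + 611 + 139368569041 - 180198313490) = -611*(-40829744628) = -1*(-24946973967708) = 24946973967708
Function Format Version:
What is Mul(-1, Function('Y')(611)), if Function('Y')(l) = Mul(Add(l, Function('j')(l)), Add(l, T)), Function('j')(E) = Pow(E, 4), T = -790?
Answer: 24946973967708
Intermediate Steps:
Function('Y')(l) = Mul(Add(-790, l), Add(l, Pow(l, 4))) (Function('Y')(l) = Mul(Add(l, Pow(l, 4)), Add(l, -790)) = Mul(Add(l, Pow(l, 4)), Add(-790, l)) = Mul(Add(-790, l), Add(l, Pow(l, 4))))
Mul(-1, Function('Y')(611)) = Mul(-1, Mul(611, Add(-790, 611, Pow(611, 4), Mul(-790, Pow(611, 3))))) = Mul(-1, Mul(611, Add(-790, 611, 139368569041, Mul(-790, 228099131)))) = Mul(-1, Mul(611, Add(-790, 611, 139368569041, -180198313490))) = Mul(-1, Mul(611, -40829744628)) = Mul(-1, -24946973967708) = 24946973967708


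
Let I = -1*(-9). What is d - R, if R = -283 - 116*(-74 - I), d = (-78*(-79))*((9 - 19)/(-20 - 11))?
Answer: -228075/31 ≈ -7357.3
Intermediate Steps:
I = 9
d = 61620/31 (d = 6162*(-10/(-31)) = 6162*(-10*(-1/31)) = 6162*(10/31) = 61620/31 ≈ 1987.7)
R = 9345 (R = -283 - 116*(-74 - 1*9) = -283 - 116*(-74 - 9) = -283 - 116*(-83) = -283 + 9628 = 9345)
d - R = 61620/31 - 1*9345 = 61620/31 - 9345 = -228075/31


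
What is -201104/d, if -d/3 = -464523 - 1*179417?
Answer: -50276/482955 ≈ -0.10410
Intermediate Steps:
d = 1931820 (d = -3*(-464523 - 1*179417) = -3*(-464523 - 179417) = -3*(-643940) = 1931820)
-201104/d = -201104/1931820 = -201104*1/1931820 = -50276/482955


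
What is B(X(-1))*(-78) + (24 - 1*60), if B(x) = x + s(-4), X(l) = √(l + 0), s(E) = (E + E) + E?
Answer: 900 - 78*I ≈ 900.0 - 78.0*I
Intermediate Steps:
s(E) = 3*E (s(E) = 2*E + E = 3*E)
X(l) = √l
B(x) = -12 + x (B(x) = x + 3*(-4) = x - 12 = -12 + x)
B(X(-1))*(-78) + (24 - 1*60) = (-12 + √(-1))*(-78) + (24 - 1*60) = (-12 + I)*(-78) + (24 - 60) = (936 - 78*I) - 36 = 900 - 78*I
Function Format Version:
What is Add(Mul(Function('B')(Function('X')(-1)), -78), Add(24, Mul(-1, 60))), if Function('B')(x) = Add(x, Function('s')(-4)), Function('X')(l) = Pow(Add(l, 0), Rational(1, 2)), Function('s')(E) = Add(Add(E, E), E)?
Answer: Add(900, Mul(-78, I)) ≈ Add(900.00, Mul(-78.000, I))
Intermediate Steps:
Function('s')(E) = Mul(3, E) (Function('s')(E) = Add(Mul(2, E), E) = Mul(3, E))
Function('X')(l) = Pow(l, Rational(1, 2))
Function('B')(x) = Add(-12, x) (Function('B')(x) = Add(x, Mul(3, -4)) = Add(x, -12) = Add(-12, x))
Add(Mul(Function('B')(Function('X')(-1)), -78), Add(24, Mul(-1, 60))) = Add(Mul(Add(-12, Pow(-1, Rational(1, 2))), -78), Add(24, Mul(-1, 60))) = Add(Mul(Add(-12, I), -78), Add(24, -60)) = Add(Add(936, Mul(-78, I)), -36) = Add(900, Mul(-78, I))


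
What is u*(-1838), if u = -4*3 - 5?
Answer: 31246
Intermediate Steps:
u = -17 (u = -12 - 5 = -17)
u*(-1838) = -17*(-1838) = 31246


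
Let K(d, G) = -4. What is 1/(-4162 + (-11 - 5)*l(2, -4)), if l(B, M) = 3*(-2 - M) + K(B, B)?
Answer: -1/4194 ≈ -0.00023844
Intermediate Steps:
l(B, M) = -10 - 3*M (l(B, M) = 3*(-2 - M) - 4 = (-6 - 3*M) - 4 = -10 - 3*M)
1/(-4162 + (-11 - 5)*l(2, -4)) = 1/(-4162 + (-11 - 5)*(-10 - 3*(-4))) = 1/(-4162 - 16*(-10 + 12)) = 1/(-4162 - 16*2) = 1/(-4162 - 32) = 1/(-4194) = -1/4194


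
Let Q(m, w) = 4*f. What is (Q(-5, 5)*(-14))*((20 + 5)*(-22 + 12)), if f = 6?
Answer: 84000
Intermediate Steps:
Q(m, w) = 24 (Q(m, w) = 4*6 = 24)
(Q(-5, 5)*(-14))*((20 + 5)*(-22 + 12)) = (24*(-14))*((20 + 5)*(-22 + 12)) = -8400*(-10) = -336*(-250) = 84000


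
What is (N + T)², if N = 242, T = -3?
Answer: 57121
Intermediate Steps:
(N + T)² = (242 - 3)² = 239² = 57121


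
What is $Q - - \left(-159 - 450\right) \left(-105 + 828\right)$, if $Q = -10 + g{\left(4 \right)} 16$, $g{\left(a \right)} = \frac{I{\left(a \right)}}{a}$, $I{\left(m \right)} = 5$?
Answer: $-440297$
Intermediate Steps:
$g{\left(a \right)} = \frac{5}{a}$
$Q = 10$ ($Q = -10 + \frac{5}{4} \cdot 16 = -10 + 20 = 10$)
$Q - - \left(-159 - 450\right) \left(-105 + 828\right) = 10 - - \left(-159 - 450\right) \left(-105 + 828\right) = 10 - - \left(-609\right) 723 = 10 - \left(-1\right) \left(-440307\right) = 10 - 440307 = -440297$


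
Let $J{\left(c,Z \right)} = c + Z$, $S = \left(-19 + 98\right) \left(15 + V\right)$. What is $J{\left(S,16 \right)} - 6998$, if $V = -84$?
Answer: $-12433$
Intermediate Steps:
$S = -5451$ ($S = \left(-19 + 98\right) \left(15 - 84\right) = 79 \left(-69\right) = -5451$)
$J{\left(c,Z \right)} = Z + c$
$J{\left(S,16 \right)} - 6998 = \left(16 - 5451\right) - 6998 = -5435 - 6998 = -12433$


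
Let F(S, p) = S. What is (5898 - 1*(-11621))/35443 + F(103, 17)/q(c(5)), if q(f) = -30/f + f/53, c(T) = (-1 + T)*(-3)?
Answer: 391188753/8541763 ≈ 45.797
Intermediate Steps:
c(T) = 3 - 3*T
q(f) = -30/f + f/53 (q(f) = -30/f + f*(1/53) = -30/f + f/53)
(5898 - 1*(-11621))/35443 + F(103, 17)/q(c(5)) = (5898 - 1*(-11621))/35443 + 103/(-30/(3 - 3*5) + (3 - 3*5)/53) = (5898 + 11621)*(1/35443) + 103/(-30/(3 - 15) + (3 - 15)/53) = 17519*(1/35443) + 103/(-30/(-12) + (1/53)*(-12)) = 17519/35443 + 103/(-30*(-1/12) - 12/53) = 17519/35443 + 103/(5/2 - 12/53) = 17519/35443 + 103/(241/106) = 17519/35443 + 103*(106/241) = 17519/35443 + 10918/241 = 391188753/8541763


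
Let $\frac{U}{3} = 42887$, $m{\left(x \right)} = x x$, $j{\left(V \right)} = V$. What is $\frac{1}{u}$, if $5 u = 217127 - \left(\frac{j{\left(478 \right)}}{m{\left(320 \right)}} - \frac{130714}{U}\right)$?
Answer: $\frac{32937216000}{1430318441493221} \approx 2.3028 \cdot 10^{-5}$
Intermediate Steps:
$m{\left(x \right)} = x^{2}$
$U = 128661$ ($U = 3 \cdot 42887 = 128661$)
$u = \frac{1430318441493221}{32937216000}$ ($u = \frac{217127 - \left(\frac{478}{320^{2}} - \frac{130714}{128661}\right)}{5} = \frac{217127 - \left(\frac{478}{102400} - \frac{130714}{128661}\right)}{5} = \frac{217127 - \left(478 \cdot \frac{1}{102400} - \frac{130714}{128661}\right)}{5} = \frac{217127 - \left(\frac{239}{51200} - \frac{130714}{128661}\right)}{5} = \frac{217127 - - \frac{6661806821}{6587443200}}{5} = \frac{217127 + \frac{6661806821}{6587443200}}{5} = \frac{1}{5} \cdot \frac{1430318441493221}{6587443200} = \frac{1430318441493221}{32937216000} \approx 43426.0$)
$\frac{1}{u} = \frac{1}{\frac{1430318441493221}{32937216000}} = \frac{32937216000}{1430318441493221}$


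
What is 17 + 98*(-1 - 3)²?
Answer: 1585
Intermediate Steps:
17 + 98*(-1 - 3)² = 17 + 98*(-4)² = 17 + 98*16 = 17 + 1568 = 1585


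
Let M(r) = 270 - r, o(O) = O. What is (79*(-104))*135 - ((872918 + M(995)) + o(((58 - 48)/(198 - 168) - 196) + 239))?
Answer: -5944189/3 ≈ -1.9814e+6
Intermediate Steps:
(79*(-104))*135 - ((872918 + M(995)) + o(((58 - 48)/(198 - 168) - 196) + 239)) = (79*(-104))*135 - ((872918 + (270 - 1*995)) + (((58 - 48)/(198 - 168) - 196) + 239)) = -8216*135 - ((872918 + (270 - 995)) + ((10/30 - 196) + 239)) = -1109160 - ((872918 - 725) + ((10*(1/30) - 196) + 239)) = -1109160 - (872193 + ((⅓ - 196) + 239)) = -1109160 - (872193 + (-587/3 + 239)) = -1109160 - (872193 + 130/3) = -1109160 - 1*2616709/3 = -1109160 - 2616709/3 = -5944189/3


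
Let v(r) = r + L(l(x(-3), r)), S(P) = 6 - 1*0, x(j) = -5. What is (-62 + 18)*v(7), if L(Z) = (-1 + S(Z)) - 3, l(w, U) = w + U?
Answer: -396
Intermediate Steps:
S(P) = 6 (S(P) = 6 + 0 = 6)
l(w, U) = U + w
L(Z) = 2 (L(Z) = (-1 + 6) - 3 = 5 - 3 = 2)
v(r) = 2 + r (v(r) = r + 2 = 2 + r)
(-62 + 18)*v(7) = (-62 + 18)*(2 + 7) = -44*9 = -396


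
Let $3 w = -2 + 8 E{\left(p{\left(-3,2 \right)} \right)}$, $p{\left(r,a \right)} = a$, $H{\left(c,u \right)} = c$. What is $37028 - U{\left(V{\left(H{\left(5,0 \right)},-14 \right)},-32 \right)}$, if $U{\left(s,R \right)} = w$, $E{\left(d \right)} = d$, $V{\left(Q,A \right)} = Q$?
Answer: $\frac{111070}{3} \approx 37023.0$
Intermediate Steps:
$w = \frac{14}{3}$ ($w = \frac{-2 + 8 \cdot 2}{3} = \frac{-2 + 16}{3} = \frac{1}{3} \cdot 14 = \frac{14}{3} \approx 4.6667$)
$U{\left(s,R \right)} = \frac{14}{3}$
$37028 - U{\left(V{\left(H{\left(5,0 \right)},-14 \right)},-32 \right)} = 37028 - \frac{14}{3} = \frac{111070}{3}$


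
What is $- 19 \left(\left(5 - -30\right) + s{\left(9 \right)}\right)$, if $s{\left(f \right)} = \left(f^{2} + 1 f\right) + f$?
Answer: $-2546$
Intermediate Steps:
$s{\left(f \right)} = f^{2} + 2 f$ ($s{\left(f \right)} = \left(f^{2} + f\right) + f = \left(f + f^{2}\right) + f = f^{2} + 2 f$)
$- 19 \left(\left(5 - -30\right) + s{\left(9 \right)}\right) = - 19 \left(\left(5 - -30\right) + 9 \left(2 + 9\right)\right) = - 19 \left(\left(5 + 30\right) + 9 \cdot 11\right) = - 19 \left(35 + 99\right) = \left(-19\right) 134 = -2546$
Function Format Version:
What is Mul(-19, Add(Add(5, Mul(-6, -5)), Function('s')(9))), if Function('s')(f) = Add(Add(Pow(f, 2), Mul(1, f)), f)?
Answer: -2546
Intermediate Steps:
Function('s')(f) = Add(Pow(f, 2), Mul(2, f)) (Function('s')(f) = Add(Add(Pow(f, 2), f), f) = Add(Add(f, Pow(f, 2)), f) = Add(Pow(f, 2), Mul(2, f)))
Mul(-19, Add(Add(5, Mul(-6, -5)), Function('s')(9))) = Mul(-19, Add(Add(5, Mul(-6, -5)), Mul(9, Add(2, 9)))) = Mul(-19, Add(Add(5, 30), Mul(9, 11))) = Mul(-19, Add(35, 99)) = Mul(-19, 134) = -2546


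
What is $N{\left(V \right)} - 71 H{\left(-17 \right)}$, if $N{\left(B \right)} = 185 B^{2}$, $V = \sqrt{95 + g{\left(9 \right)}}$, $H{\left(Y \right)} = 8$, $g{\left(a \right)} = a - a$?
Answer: $17007$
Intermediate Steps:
$g{\left(a \right)} = 0$
$V = \sqrt{95}$ ($V = \sqrt{95 + 0} = \sqrt{95} \approx 9.7468$)
$N{\left(V \right)} - 71 H{\left(-17 \right)} = 185 \left(\sqrt{95}\right)^{2} - 568 = 185 \cdot 95 - 568 = 17575 - 568 = 17007$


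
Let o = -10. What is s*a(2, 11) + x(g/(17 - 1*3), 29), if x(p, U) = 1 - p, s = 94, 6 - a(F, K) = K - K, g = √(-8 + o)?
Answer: 565 - 3*I*√2/14 ≈ 565.0 - 0.30305*I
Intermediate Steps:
g = 3*I*√2 (g = √(-8 - 10) = √(-18) = 3*I*√2 ≈ 4.2426*I)
a(F, K) = 6 (a(F, K) = 6 - (K - K) = 6 - 1*0 = 6 + 0 = 6)
s*a(2, 11) + x(g/(17 - 1*3), 29) = 94*6 + (1 - 3*I*√2/(17 - 1*3)) = 564 + (1 - 3*I*√2/(17 - 3)) = 564 + (1 - 3*I*√2/14) = 565 - 3*I*√2/14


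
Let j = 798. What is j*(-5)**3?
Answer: -99750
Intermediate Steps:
j*(-5)**3 = 798*(-5)**3 = 798*(-125) = -99750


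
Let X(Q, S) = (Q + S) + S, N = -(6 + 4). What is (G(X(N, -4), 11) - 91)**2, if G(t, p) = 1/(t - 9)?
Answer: 6041764/729 ≈ 8287.7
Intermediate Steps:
N = -10 (N = -1*10 = -10)
X(Q, S) = Q + 2*S
G(t, p) = 1/(-9 + t)
(G(X(N, -4), 11) - 91)**2 = (1/(-9 + (-10 + 2*(-4))) - 91)**2 = (1/(-9 + (-10 - 8)) - 91)**2 = (1/(-9 - 18) - 91)**2 = (1/(-27) - 91)**2 = (-1/27 - 91)**2 = (-2458/27)**2 = 6041764/729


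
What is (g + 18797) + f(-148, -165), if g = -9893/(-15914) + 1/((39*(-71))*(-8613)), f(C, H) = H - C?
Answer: 7127984068553675/379539303858 ≈ 18781.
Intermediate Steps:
g = 235942100435/379539303858 (g = -9893*(-1/15914) - 1/8613/(-2769) = 9893/15914 - 1/2769*(-1/8613) = 9893/15914 + 1/23849397 = 235942100435/379539303858 ≈ 0.62165)
(g + 18797) + f(-148, -165) = (235942100435/379539303858 + 18797) + (-165 - 1*(-148)) = 7134436236719261/379539303858 + (-165 + 148) = 7134436236719261/379539303858 - 17 = 7127984068553675/379539303858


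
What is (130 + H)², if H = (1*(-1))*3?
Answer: 16129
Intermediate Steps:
H = -3 (H = -1*3 = -3)
(130 + H)² = (130 - 3)² = 127² = 16129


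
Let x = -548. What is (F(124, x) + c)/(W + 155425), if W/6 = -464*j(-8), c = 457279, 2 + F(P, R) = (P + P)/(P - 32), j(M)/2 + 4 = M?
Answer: 10517433/5111543 ≈ 2.0576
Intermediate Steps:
j(M) = -8 + 2*M
F(P, R) = -2 + 2*P/(-32 + P) (F(P, R) = -2 + (P + P)/(P - 32) = -2 + (2*P)/(-32 + P) = -2 + 2*P/(-32 + P))
W = 66816 (W = 6*(-464*(-8 + 2*(-8))) = 6*(-464*(-8 - 16)) = 6*(-464*(-24)) = 6*11136 = 66816)
(F(124, x) + c)/(W + 155425) = (64/(-32 + 124) + 457279)/(66816 + 155425) = (64/92 + 457279)/222241 = (64*(1/92) + 457279)*(1/222241) = (16/23 + 457279)*(1/222241) = (10517433/23)*(1/222241) = 10517433/5111543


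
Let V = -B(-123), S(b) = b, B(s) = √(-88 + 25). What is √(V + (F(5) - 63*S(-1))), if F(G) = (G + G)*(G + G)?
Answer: √(163 - 3*I*√7) ≈ 12.771 - 0.31075*I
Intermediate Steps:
B(s) = 3*I*√7 (B(s) = √(-63) = 3*I*√7)
F(G) = 4*G² (F(G) = (2*G)*(2*G) = 4*G²)
V = -3*I*√7 ≈ -7.9373*I
√(V + (F(5) - 63*S(-1))) = √(-3*I*√7 + (4*5² - 63*(-1))) = √(-3*I*√7 + (4*25 + 63)) = √(-3*I*√7 + (100 + 63)) = √(-3*I*√7 + 163) = √(163 - 3*I*√7)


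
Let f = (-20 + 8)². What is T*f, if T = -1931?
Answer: -278064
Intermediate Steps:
f = 144 (f = (-12)² = 144)
T*f = -1931*144 = -278064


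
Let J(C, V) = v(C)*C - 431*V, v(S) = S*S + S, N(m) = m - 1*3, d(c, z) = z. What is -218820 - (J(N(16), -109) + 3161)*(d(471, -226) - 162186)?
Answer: 8527385652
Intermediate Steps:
N(m) = -3 + m (N(m) = m - 3 = -3 + m)
v(S) = S + S² (v(S) = S² + S = S + S²)
J(C, V) = -431*V + C²*(1 + C) (J(C, V) = (C*(1 + C))*C - 431*V = C²*(1 + C) - 431*V = -431*V + C²*(1 + C))
-218820 - (J(N(16), -109) + 3161)*(d(471, -226) - 162186) = -218820 - ((-431*(-109) + (-3 + 16)²*(1 + (-3 + 16))) + 3161)*(-226 - 162186) = -218820 - ((46979 + 13²*(1 + 13)) + 3161)*(-162412) = -218820 - ((46979 + 169*14) + 3161)*(-162412) = -218820 - ((46979 + 2366) + 3161)*(-162412) = -218820 - (49345 + 3161)*(-162412) = -218820 - 52506*(-162412) = -218820 - 1*(-8527604472) = -218820 + 8527604472 = 8527385652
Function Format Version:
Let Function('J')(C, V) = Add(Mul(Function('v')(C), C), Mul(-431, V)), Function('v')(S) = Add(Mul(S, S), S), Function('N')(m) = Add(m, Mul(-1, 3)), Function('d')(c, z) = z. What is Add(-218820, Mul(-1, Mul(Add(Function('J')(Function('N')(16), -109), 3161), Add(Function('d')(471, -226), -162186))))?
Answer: 8527385652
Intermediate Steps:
Function('N')(m) = Add(-3, m) (Function('N')(m) = Add(m, -3) = Add(-3, m))
Function('v')(S) = Add(S, Pow(S, 2)) (Function('v')(S) = Add(Pow(S, 2), S) = Add(S, Pow(S, 2)))
Function('J')(C, V) = Add(Mul(-431, V), Mul(Pow(C, 2), Add(1, C))) (Function('J')(C, V) = Add(Mul(Mul(C, Add(1, C)), C), Mul(-431, V)) = Add(Mul(Pow(C, 2), Add(1, C)), Mul(-431, V)) = Add(Mul(-431, V), Mul(Pow(C, 2), Add(1, C))))
Add(-218820, Mul(-1, Mul(Add(Function('J')(Function('N')(16), -109), 3161), Add(Function('d')(471, -226), -162186)))) = Add(-218820, Mul(-1, Mul(Add(Add(Mul(-431, -109), Mul(Pow(Add(-3, 16), 2), Add(1, Add(-3, 16)))), 3161), Add(-226, -162186)))) = Add(-218820, Mul(-1, Mul(Add(Add(46979, Mul(Pow(13, 2), Add(1, 13))), 3161), -162412))) = Add(-218820, Mul(-1, Mul(Add(Add(46979, Mul(169, 14)), 3161), -162412))) = Add(-218820, Mul(-1, Mul(Add(Add(46979, 2366), 3161), -162412))) = Add(-218820, Mul(-1, Mul(Add(49345, 3161), -162412))) = Add(-218820, Mul(-1, Mul(52506, -162412))) = Add(-218820, Mul(-1, -8527604472)) = Add(-218820, 8527604472) = 8527385652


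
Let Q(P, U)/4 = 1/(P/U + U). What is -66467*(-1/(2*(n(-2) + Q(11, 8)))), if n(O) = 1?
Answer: 4985025/214 ≈ 23295.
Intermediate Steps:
Q(P, U) = 4/(U + P/U) (Q(P, U) = 4/(P/U + U) = 4/(U + P/U))
-66467*(-1/(2*(n(-2) + Q(11, 8)))) = -66467*(-1/(2*(1 + 4*8/(11 + 8²)))) = -66467*(-1/(2*(1 + 4*8/(11 + 64)))) = -66467*(-1/(2*(1 + 4*8/75))) = -66467*(-1/(2*(1 + 4*8*(1/75)))) = -66467*(-1/(2*(1 + 32/75))) = -66467/((-2*107/75)) = -66467/(-214/75) = -66467*(-75/214) = 4985025/214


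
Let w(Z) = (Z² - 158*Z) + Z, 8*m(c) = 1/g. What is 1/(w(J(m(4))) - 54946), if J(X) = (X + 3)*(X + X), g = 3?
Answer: -82944/4560736463 ≈ -1.8187e-5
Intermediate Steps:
m(c) = 1/24 (m(c) = (⅛)/3 = (⅛)*(⅓) = 1/24)
J(X) = 2*X*(3 + X) (J(X) = (3 + X)*(2*X) = 2*X*(3 + X))
w(Z) = Z² - 157*Z
1/(w(J(m(4))) - 54946) = 1/((2*(1/24)*(3 + 1/24))*(-157 + 2*(1/24)*(3 + 1/24)) - 54946) = 1/((2*(1/24)*(73/24))*(-157 + 2*(1/24)*(73/24)) - 54946) = 1/(73*(-157 + 73/288)/288 - 54946) = 1/((73/288)*(-45143/288) - 54946) = 1/(-3295439/82944 - 54946) = 1/(-4560736463/82944) = -82944/4560736463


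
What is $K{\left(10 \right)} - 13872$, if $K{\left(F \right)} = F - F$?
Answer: $-13872$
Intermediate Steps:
$K{\left(F \right)} = 0$
$K{\left(10 \right)} - 13872 = 0 - 13872 = -13872$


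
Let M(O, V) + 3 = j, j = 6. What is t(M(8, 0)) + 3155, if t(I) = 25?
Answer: 3180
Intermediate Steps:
M(O, V) = 3 (M(O, V) = -3 + 6 = 3)
t(M(8, 0)) + 3155 = 25 + 3155 = 3180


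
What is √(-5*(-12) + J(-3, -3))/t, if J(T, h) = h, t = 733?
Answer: √57/733 ≈ 0.010300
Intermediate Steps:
√(-5*(-12) + J(-3, -3))/t = √(-5*(-12) - 3)/733 = √(60 - 3)*(1/733) = √57*(1/733) = √57/733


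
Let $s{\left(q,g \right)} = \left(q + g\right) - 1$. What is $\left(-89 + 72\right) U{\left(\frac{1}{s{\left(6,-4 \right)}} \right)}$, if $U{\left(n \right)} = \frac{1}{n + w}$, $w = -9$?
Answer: $\frac{17}{8} \approx 2.125$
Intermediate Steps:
$s{\left(q,g \right)} = -1 + g + q$ ($s{\left(q,g \right)} = \left(g + q\right) - 1 = -1 + g + q$)
$U{\left(n \right)} = \frac{1}{-9 + n}$ ($U{\left(n \right)} = \frac{1}{n - 9} = \frac{1}{-9 + n}$)
$\left(-89 + 72\right) U{\left(\frac{1}{s{\left(6,-4 \right)}} \right)} = \frac{-89 + 72}{-9 + \frac{1}{-1 - 4 + 6}} = - \frac{17}{-9 + 1^{-1}} = - \frac{17}{-9 + 1} = - \frac{17}{-8} = \left(-17\right) \left(- \frac{1}{8}\right) = \frac{17}{8}$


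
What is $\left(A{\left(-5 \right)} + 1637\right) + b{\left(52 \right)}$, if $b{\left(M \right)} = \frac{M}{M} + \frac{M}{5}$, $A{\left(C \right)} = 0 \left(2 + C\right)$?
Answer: $\frac{8242}{5} \approx 1648.4$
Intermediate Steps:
$A{\left(C \right)} = 0$
$b{\left(M \right)} = 1 + \frac{M}{5}$ ($b{\left(M \right)} = 1 + M \frac{1}{5} = 1 + \frac{M}{5}$)
$\left(A{\left(-5 \right)} + 1637\right) + b{\left(52 \right)} = \left(0 + 1637\right) + \left(1 + \frac{1}{5} \cdot 52\right) = 1637 + \left(1 + \frac{52}{5}\right) = 1637 + \frac{57}{5} = \frac{8242}{5}$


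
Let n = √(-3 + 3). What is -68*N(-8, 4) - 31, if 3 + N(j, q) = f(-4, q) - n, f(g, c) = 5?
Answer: -167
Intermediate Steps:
n = 0 (n = √0 = 0)
N(j, q) = 2 (N(j, q) = -3 + (5 - 1*0) = -3 + (5 + 0) = -3 + 5 = 2)
-68*N(-8, 4) - 31 = -68*2 - 31 = -136 - 31 = -167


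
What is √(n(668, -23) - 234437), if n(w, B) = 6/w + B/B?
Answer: I*√26152741414/334 ≈ 484.19*I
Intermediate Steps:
n(w, B) = 1 + 6/w (n(w, B) = 6/w + 1 = 1 + 6/w)
√(n(668, -23) - 234437) = √((6 + 668)/668 - 234437) = √((1/668)*674 - 234437) = √(337/334 - 234437) = √(-78301621/334) = I*√26152741414/334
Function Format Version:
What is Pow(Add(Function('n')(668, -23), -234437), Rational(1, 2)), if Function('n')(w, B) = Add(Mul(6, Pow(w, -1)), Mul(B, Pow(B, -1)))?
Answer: Mul(Rational(1, 334), I, Pow(26152741414, Rational(1, 2))) ≈ Mul(484.19, I)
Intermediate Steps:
Function('n')(w, B) = Add(1, Mul(6, Pow(w, -1))) (Function('n')(w, B) = Add(Mul(6, Pow(w, -1)), 1) = Add(1, Mul(6, Pow(w, -1))))
Pow(Add(Function('n')(668, -23), -234437), Rational(1, 2)) = Pow(Add(Mul(Pow(668, -1), Add(6, 668)), -234437), Rational(1, 2)) = Pow(Add(Mul(Rational(1, 668), 674), -234437), Rational(1, 2)) = Pow(Add(Rational(337, 334), -234437), Rational(1, 2)) = Pow(Rational(-78301621, 334), Rational(1, 2)) = Mul(Rational(1, 334), I, Pow(26152741414, Rational(1, 2)))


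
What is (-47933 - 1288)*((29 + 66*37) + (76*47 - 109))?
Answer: -292077414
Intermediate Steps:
(-47933 - 1288)*((29 + 66*37) + (76*47 - 109)) = -49221*((29 + 2442) + (3572 - 109)) = -49221*(2471 + 3463) = -49221*5934 = -292077414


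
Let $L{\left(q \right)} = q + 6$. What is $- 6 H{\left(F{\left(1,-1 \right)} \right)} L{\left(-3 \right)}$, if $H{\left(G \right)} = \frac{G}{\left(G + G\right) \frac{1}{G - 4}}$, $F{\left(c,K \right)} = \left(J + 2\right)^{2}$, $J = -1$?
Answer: $27$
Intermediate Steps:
$F{\left(c,K \right)} = 1$ ($F{\left(c,K \right)} = \left(-1 + 2\right)^{2} = 1^{2} = 1$)
$H{\left(G \right)} = -2 + \frac{G}{2}$ ($H{\left(G \right)} = \frac{G}{2 G \frac{1}{-4 + G}} = G \frac{-4 + G}{2 G} = -2 + \frac{G}{2}$)
$L{\left(q \right)} = 6 + q$
$- 6 H{\left(F{\left(1,-1 \right)} \right)} L{\left(-3 \right)} = - 6 \left(-2 + \frac{1}{2} \cdot 1\right) \left(6 - 3\right) = - 6 \left(-2 + \frac{1}{2}\right) 3 = \left(-6\right) \left(- \frac{3}{2}\right) 3 = 9 \cdot 3 = 27$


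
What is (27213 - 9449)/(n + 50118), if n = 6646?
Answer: 4441/14191 ≈ 0.31294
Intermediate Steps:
(27213 - 9449)/(n + 50118) = (27213 - 9449)/(6646 + 50118) = 17764/56764 = 17764*(1/56764) = 4441/14191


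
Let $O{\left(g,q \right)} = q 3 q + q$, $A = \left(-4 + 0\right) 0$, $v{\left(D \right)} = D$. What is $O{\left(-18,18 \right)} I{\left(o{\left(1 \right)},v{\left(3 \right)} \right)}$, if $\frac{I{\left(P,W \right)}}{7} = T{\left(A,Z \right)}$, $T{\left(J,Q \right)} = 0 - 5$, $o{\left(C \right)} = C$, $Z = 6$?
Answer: $-34650$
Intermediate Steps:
$A = 0$ ($A = \left(-4\right) 0 = 0$)
$T{\left(J,Q \right)} = -5$ ($T{\left(J,Q \right)} = 0 - 5 = -5$)
$O{\left(g,q \right)} = q + 3 q^{2}$ ($O{\left(g,q \right)} = 3 q q + q = 3 q^{2} + q = q + 3 q^{2}$)
$I{\left(P,W \right)} = -35$ ($I{\left(P,W \right)} = 7 \left(-5\right) = -35$)
$O{\left(-18,18 \right)} I{\left(o{\left(1 \right)},v{\left(3 \right)} \right)} = 18 \left(1 + 3 \cdot 18\right) \left(-35\right) = 18 \left(1 + 54\right) \left(-35\right) = 18 \cdot 55 \left(-35\right) = 990 \left(-35\right) = -34650$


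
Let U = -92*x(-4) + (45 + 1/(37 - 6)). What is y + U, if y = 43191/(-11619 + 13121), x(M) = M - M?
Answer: 3435713/46562 ≈ 73.788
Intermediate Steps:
x(M) = 0
U = 1396/31 (U = -92*0 + (45 + 1/(37 - 6)) = 0 + (45 + 1/31) = 0 + 1396/31 = 1396/31 ≈ 45.032)
y = 43191/1502 ≈ 28.756
y + U = 43191/1502 + 1396/31 = 3435713/46562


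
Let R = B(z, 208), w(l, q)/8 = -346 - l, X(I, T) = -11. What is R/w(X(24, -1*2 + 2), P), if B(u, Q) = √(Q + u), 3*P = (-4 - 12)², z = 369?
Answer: -√577/2680 ≈ -0.0089630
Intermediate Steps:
P = 256/3 (P = (-4 - 12)²/3 = (⅓)*(-16)² = (⅓)*256 = 256/3 ≈ 85.333)
w(l, q) = -2768 - 8*l (w(l, q) = 8*(-346 - l) = -2768 - 8*l)
R = √577 (R = √(208 + 369) = √577 ≈ 24.021)
R/w(X(24, -1*2 + 2), P) = √577/(-2768 - 8*(-11)) = √577/(-2768 + 88) = √577/(-2680) = √577*(-1/2680) = -√577/2680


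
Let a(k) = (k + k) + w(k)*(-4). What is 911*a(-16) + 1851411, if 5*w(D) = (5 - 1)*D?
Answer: 9344511/5 ≈ 1.8689e+6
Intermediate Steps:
w(D) = 4*D/5 (w(D) = ((5 - 1)*D)/5 = (4*D)/5 = 4*D/5)
a(k) = -6*k/5 (a(k) = (k + k) + (4*k/5)*(-4) = 2*k - 16*k/5 = -6*k/5)
911*a(-16) + 1851411 = 911*(-6/5*(-16)) + 1851411 = 911*(96/5) + 1851411 = 87456/5 + 1851411 = 9344511/5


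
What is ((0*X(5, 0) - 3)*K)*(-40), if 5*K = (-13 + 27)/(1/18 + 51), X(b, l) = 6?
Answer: 6048/919 ≈ 6.5811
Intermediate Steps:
K = 252/4595 (K = ((-13 + 27)/(1/18 + 51))/5 = (14/(1/18 + 51))/5 = (14/(919/18))/5 = (14*(18/919))/5 = (⅕)*(252/919) = 252/4595 ≈ 0.054842)
((0*X(5, 0) - 3)*K)*(-40) = ((0*6 - 3)*(252/4595))*(-40) = ((0 - 3)*(252/4595))*(-40) = -3*252/4595*(-40) = -756/4595*(-40) = 6048/919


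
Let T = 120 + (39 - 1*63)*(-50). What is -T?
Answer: -1320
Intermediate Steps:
T = 1320 (T = 120 + (39 - 63)*(-50) = 120 - 24*(-50) = 120 + 1200 = 1320)
-T = -1*1320 = -1320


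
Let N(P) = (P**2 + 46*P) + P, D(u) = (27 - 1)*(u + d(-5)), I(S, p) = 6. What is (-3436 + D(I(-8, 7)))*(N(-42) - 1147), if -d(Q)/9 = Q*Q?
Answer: 12389410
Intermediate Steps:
d(Q) = -9*Q**2 (d(Q) = -9*Q*Q = -9*Q**2)
D(u) = -5850 + 26*u (D(u) = (27 - 1)*(u - 9*(-5)**2) = 26*(u - 9*25) = 26*(u - 225) = 26*(-225 + u) = -5850 + 26*u)
N(P) = P**2 + 47*P
(-3436 + D(I(-8, 7)))*(N(-42) - 1147) = (-3436 + (-5850 + 26*6))*(-42*(47 - 42) - 1147) = (-3436 + (-5850 + 156))*(-42*5 - 1147) = (-3436 - 5694)*(-210 - 1147) = -9130*(-1357) = 12389410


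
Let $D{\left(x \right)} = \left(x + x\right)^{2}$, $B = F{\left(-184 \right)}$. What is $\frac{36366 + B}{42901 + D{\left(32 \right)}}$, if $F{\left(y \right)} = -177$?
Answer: $\frac{36189}{46997} \approx 0.77003$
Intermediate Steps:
$B = -177$
$D{\left(x \right)} = 4 x^{2}$ ($D{\left(x \right)} = \left(2 x\right)^{2} = 4 x^{2}$)
$\frac{36366 + B}{42901 + D{\left(32 \right)}} = \frac{36366 - 177}{42901 + 4 \cdot 32^{2}} = \frac{36189}{42901 + 4 \cdot 1024} = \frac{36189}{42901 + 4096} = \frac{36189}{46997}$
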